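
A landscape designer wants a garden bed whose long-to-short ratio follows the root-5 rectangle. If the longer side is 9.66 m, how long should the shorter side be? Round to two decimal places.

4.32 m

root-5 ≈ 2.23607.
Shorter side = 9.66 ÷ 2.23607 ≈ 4.3201 → 4.32 m.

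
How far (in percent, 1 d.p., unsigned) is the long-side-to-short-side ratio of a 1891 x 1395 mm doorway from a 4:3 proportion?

Ratio = 1891 / 1395 ≈ 1.3556.
Ideal 4:3 ≈ 1.3333. |1.3556 − 1.3333| / 1.3333 ≈ 1.67% → 1.7%.

1.7%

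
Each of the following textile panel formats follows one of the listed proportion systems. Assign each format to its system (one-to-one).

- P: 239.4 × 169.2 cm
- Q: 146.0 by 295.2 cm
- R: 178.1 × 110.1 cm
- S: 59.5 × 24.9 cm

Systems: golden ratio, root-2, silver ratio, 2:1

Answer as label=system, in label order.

P=root-2, Q=2:1, R=golden ratio, S=silver ratio

P = 239.4/169.2 ≈ 1.415 → root-2 (1.414)
Q = 295.2/146.0 ≈ 2.022 → 2:1 (2.000)
R = 178.1/110.1 ≈ 1.618 → golden ratio (1.618)
S = 59.5/24.9 ≈ 2.390 → silver ratio (2.414)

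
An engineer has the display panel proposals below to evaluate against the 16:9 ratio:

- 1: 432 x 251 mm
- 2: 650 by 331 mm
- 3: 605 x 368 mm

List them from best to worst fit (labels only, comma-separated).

Ratios: 1 = 432 / 251 ≈ 1.721; 2 = 650 / 331 ≈ 1.964; 3 = 605 / 368 ≈ 1.644.
|Δ from 1.778|: 1 0.057; 2 0.186; 3 0.134.

1, 3, 2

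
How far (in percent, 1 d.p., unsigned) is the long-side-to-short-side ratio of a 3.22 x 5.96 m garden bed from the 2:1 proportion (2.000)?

Ratio = 5.96 / 3.22 ≈ 1.8509.
Ideal 2:1 = 2.0000. |1.8509 − 2.0000| / 2.0000 ≈ 7.46% → 7.5%.

7.5%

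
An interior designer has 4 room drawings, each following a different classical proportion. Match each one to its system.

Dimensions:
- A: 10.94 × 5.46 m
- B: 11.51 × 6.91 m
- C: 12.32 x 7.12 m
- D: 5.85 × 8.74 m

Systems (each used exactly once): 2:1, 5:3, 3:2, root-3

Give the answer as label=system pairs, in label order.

A = 10.94/5.46 ≈ 2.004 → 2:1 (2.000)
B = 11.51/6.91 ≈ 1.666 → 5:3 (1.667)
C = 12.32/7.12 ≈ 1.730 → root-3 (1.732)
D = 8.74/5.85 ≈ 1.494 → 3:2 (1.500)

A=2:1, B=5:3, C=root-3, D=3:2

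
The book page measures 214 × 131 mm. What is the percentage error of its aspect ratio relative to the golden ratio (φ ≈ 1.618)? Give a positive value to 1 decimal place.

1.0%

Ratio = 214 / 131 ≈ 1.6336.
Ideal golden ratio ≈ 1.6180. |1.6336 − 1.6180| / 1.6180 ≈ 0.96% → 1.0%.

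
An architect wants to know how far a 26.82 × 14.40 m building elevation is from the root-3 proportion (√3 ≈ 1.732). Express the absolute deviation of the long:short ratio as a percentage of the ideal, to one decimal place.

Ratio = 26.82 / 14.40 ≈ 1.8625.
Ideal root-3 ≈ 1.7321. |1.8625 − 1.7321| / 1.7321 ≈ 7.53% → 7.5%.

7.5%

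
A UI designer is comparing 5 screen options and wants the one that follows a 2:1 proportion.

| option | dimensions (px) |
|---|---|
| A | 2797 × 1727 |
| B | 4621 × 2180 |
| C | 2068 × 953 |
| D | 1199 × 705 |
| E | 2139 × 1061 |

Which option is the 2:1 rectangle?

E

Ratios (long/short): A ≈ 1.620; B ≈ 2.120; C ≈ 2.170; D ≈ 1.701; E ≈ 2.016.
2:1 ≈ 2.000; option E is nearest (Δ 0.016).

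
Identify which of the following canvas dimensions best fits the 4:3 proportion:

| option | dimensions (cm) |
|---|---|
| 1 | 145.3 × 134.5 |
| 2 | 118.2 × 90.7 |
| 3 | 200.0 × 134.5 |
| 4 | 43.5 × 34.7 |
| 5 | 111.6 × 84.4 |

5

Target 4:3 ≈ 1.333.
1: 1.080 (Δ0.253)  2: 1.303 (Δ0.030)  3: 1.487 (Δ0.154)  4: 1.254 (Δ0.079)  5: 1.322 (Δ0.011)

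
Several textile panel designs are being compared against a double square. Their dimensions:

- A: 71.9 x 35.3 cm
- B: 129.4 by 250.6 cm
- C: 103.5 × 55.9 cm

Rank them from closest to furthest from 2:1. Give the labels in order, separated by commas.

Ratios: A = 71.9 / 35.3 ≈ 2.037; B = 250.6 / 129.4 ≈ 1.937; C = 103.5 / 55.9 ≈ 1.852.
|Δ from 2.000|: A 0.037; B 0.063; C 0.148.

A, B, C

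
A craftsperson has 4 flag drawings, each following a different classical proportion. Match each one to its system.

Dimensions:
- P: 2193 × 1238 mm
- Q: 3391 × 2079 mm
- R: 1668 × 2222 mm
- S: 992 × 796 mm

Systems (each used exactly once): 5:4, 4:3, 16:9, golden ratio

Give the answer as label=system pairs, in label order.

P=16:9, Q=golden ratio, R=4:3, S=5:4

Ratios: P ≈ 1.771; Q ≈ 1.631; R ≈ 1.332; S ≈ 1.246.
Targets: 5:4 ≈ 1.250; 4:3 ≈ 1.333; 16:9 ≈ 1.778; golden ratio ≈ 1.618.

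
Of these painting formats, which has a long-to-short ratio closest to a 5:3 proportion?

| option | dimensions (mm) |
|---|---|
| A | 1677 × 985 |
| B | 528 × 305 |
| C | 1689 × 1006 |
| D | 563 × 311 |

Ratios (long/short): A ≈ 1.703; B ≈ 1.731; C ≈ 1.679; D ≈ 1.810.
5:3 ≈ 1.667; option C is nearest (Δ 0.012).

C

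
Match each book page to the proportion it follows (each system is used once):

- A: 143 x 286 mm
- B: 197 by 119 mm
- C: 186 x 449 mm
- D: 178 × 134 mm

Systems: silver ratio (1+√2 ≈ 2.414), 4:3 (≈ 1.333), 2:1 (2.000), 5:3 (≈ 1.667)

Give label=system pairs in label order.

Ratios: A ≈ 2.000; B ≈ 1.655; C ≈ 2.414; D ≈ 1.328.
Targets: silver ratio ≈ 2.414; 4:3 ≈ 1.333; 2:1 ≈ 2.000; 5:3 ≈ 1.667.

A=2:1, B=5:3, C=silver ratio, D=4:3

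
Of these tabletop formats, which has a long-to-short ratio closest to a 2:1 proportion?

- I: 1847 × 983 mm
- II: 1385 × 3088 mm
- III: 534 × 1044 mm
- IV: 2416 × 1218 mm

IV

Target 2:1 ≈ 2.000.
I: 1.879 (Δ0.121)  II: 2.230 (Δ0.230)  III: 1.955 (Δ0.045)  IV: 1.984 (Δ0.016)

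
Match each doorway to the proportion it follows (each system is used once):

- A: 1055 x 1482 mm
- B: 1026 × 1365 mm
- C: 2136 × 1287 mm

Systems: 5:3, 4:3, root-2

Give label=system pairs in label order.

A=root-2, B=4:3, C=5:3

Ratios: A ≈ 1.405; B ≈ 1.330; C ≈ 1.660.
Targets: 5:3 ≈ 1.667; 4:3 ≈ 1.333; root-2 ≈ 1.414.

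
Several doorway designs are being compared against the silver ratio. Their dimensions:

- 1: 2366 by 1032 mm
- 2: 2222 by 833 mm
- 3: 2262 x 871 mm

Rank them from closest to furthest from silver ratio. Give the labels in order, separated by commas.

Ratios: 1 = 2366 / 1032 ≈ 2.293; 2 = 2222 / 833 ≈ 2.667; 3 = 2262 / 871 ≈ 2.597.
|Δ from 2.414|: 1 0.121; 2 0.253; 3 0.183.

1, 3, 2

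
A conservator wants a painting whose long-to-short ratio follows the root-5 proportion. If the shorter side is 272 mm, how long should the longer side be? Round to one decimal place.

608.2 mm

root-5 ≈ 2.23607.
Longer side = 272 × 2.23607 ≈ 608.211 → 608.2 mm.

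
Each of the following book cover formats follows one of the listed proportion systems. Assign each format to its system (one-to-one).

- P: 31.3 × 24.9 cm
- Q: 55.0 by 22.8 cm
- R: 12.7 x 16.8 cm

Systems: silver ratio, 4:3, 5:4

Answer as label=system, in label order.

P = 31.3/24.9 ≈ 1.257 → 5:4 (1.250)
Q = 55.0/22.8 ≈ 2.412 → silver ratio (2.414)
R = 16.8/12.7 ≈ 1.323 → 4:3 (1.333)

P=5:4, Q=silver ratio, R=4:3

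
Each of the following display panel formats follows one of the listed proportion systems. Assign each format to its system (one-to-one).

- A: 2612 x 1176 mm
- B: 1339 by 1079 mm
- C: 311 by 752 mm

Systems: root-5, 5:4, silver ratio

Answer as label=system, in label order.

Ratios: A ≈ 2.221; B ≈ 1.241; C ≈ 2.418.
Targets: root-5 ≈ 2.236; 5:4 ≈ 1.250; silver ratio ≈ 2.414.

A=root-5, B=5:4, C=silver ratio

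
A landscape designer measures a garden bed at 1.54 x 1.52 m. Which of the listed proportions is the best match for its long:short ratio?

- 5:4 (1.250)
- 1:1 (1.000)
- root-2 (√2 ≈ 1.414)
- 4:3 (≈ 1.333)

1.54/1.52 ≈ 1.013. Nearest candidates are 1:1 (1.000, off by 0.013) and 5:4 (1.250, off by 0.237).

1:1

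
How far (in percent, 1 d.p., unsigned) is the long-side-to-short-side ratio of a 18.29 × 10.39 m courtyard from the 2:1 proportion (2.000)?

Ratio = 18.29 / 10.39 ≈ 1.7603.
Ideal 2:1 = 2.0000. |1.7603 − 2.0000| / 2.0000 ≈ 11.99% → 12.0%.

12.0%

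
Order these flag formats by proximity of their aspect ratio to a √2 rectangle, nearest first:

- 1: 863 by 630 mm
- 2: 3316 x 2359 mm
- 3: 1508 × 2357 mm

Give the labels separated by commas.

1: 863/630 ≈ 1.370 → |1.370 − 1.414| = 0.044
2: 3316/2359 ≈ 1.406 → |1.406 − 1.414| = 0.008
3: 2357/1508 ≈ 1.563 → |1.563 − 1.414| = 0.149

2, 1, 3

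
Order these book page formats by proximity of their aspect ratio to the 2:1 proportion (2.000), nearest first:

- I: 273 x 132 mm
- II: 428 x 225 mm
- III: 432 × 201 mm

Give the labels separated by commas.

I, II, III

I: 273/132 ≈ 2.068 → |2.068 − 2.000| = 0.068
II: 428/225 ≈ 1.902 → |1.902 − 2.000| = 0.098
III: 432/201 ≈ 2.149 → |2.149 − 2.000| = 0.149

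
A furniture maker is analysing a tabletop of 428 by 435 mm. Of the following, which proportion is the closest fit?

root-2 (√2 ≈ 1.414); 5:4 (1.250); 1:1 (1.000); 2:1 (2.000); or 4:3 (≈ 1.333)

435/428 ≈ 1.016. Nearest candidates are 1:1 (1.000, off by 0.016) and 5:4 (1.250, off by 0.234).

1:1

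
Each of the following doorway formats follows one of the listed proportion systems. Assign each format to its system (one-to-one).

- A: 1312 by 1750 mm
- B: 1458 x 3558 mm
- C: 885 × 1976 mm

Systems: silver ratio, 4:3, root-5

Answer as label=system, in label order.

Ratios: A ≈ 1.334; B ≈ 2.440; C ≈ 2.233.
Targets: silver ratio ≈ 2.414; 4:3 ≈ 1.333; root-5 ≈ 2.236.

A=4:3, B=silver ratio, C=root-5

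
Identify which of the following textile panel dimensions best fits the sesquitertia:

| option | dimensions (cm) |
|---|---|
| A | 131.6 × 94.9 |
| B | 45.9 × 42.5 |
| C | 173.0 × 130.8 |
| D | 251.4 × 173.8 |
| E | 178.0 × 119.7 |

C

Target 4:3 ≈ 1.333.
A: 1.387 (Δ0.054)  B: 1.080 (Δ0.253)  C: 1.323 (Δ0.010)  D: 1.446 (Δ0.113)  E: 1.487 (Δ0.154)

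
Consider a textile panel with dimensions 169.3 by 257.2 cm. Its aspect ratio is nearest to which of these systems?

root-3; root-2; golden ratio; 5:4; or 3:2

3:2

257.2/169.3 ≈ 1.519. Nearest candidates are 3:2 (1.500, off by 0.019) and golden ratio (1.618, off by 0.099).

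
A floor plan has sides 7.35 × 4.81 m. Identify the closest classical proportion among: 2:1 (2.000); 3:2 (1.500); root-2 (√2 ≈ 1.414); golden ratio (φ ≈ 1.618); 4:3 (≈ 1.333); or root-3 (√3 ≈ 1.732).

7.35/4.81 ≈ 1.528. Nearest candidates are 3:2 (1.500, off by 0.028) and golden ratio (1.618, off by 0.090).

3:2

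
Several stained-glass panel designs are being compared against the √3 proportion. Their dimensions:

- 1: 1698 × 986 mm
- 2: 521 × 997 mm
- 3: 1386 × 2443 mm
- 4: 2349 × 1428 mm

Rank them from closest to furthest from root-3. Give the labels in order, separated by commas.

1, 3, 4, 2

Ratios: 1 = 1698 / 986 ≈ 1.722; 2 = 997 / 521 ≈ 1.914; 3 = 2443 / 1386 ≈ 1.763; 4 = 2349 / 1428 ≈ 1.645.
|Δ from 1.732|: 1 0.010; 2 0.182; 3 0.031; 4 0.087.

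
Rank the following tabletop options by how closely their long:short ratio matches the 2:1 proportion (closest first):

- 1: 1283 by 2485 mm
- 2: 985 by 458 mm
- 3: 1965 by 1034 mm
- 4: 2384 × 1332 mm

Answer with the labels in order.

1, 3, 2, 4

1: 2485/1283 ≈ 1.937 → |1.937 − 2.000| = 0.063
2: 985/458 ≈ 2.151 → |2.151 − 2.000| = 0.151
3: 1965/1034 ≈ 1.900 → |1.900 − 2.000| = 0.100
4: 2384/1332 ≈ 1.790 → |1.790 − 2.000| = 0.210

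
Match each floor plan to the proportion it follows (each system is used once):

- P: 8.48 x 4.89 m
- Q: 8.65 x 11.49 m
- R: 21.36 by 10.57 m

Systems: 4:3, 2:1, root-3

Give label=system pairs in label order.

P = 8.48/4.89 ≈ 1.734 → root-3 (1.732)
Q = 11.49/8.65 ≈ 1.328 → 4:3 (1.333)
R = 21.36/10.57 ≈ 2.021 → 2:1 (2.000)

P=root-3, Q=4:3, R=2:1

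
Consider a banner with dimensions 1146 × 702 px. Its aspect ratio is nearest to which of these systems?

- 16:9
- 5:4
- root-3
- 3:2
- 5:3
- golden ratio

1146/702 ≈ 1.632. Nearest candidates are golden ratio (1.618, off by 0.014) and 5:3 (1.667, off by 0.035).

golden ratio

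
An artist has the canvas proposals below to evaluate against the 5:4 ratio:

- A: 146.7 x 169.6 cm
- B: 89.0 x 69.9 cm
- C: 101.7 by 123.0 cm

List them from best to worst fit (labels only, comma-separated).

B, C, A

A: 169.6/146.7 ≈ 1.156 → |1.156 − 1.250| = 0.094
B: 89.0/69.9 ≈ 1.273 → |1.273 − 1.250| = 0.023
C: 123.0/101.7 ≈ 1.209 → |1.209 − 1.250| = 0.041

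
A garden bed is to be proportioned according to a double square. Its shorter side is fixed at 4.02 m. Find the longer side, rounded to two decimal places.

8.04 m

2:1 = 2.00000.
Longer side = 4.02 × 2.00000 ≈ 8.0400 → 8.04 m.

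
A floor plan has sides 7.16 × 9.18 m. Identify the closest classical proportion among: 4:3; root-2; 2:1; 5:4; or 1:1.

Ratio = 9.18 / 7.16 ≈ 1.282.
Distances: 4:3 1.333 (Δ 0.051); root-2 1.414 (Δ 0.132); 2:1 2.000 (Δ 0.718); 5:4 1.250 (Δ 0.032); 1:1 1.000 (Δ 0.282).

5:4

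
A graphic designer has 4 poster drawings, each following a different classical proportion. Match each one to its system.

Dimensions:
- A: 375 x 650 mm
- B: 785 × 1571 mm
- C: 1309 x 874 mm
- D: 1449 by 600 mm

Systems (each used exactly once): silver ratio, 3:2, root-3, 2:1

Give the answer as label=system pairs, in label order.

A=root-3, B=2:1, C=3:2, D=silver ratio

Ratios: A ≈ 1.733; B ≈ 2.001; C ≈ 1.498; D ≈ 2.415.
Targets: silver ratio ≈ 2.414; 3:2 ≈ 1.500; root-3 ≈ 1.732; 2:1 ≈ 2.000.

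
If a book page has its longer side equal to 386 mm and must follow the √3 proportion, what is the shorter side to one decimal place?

root-3 ≈ 1.73205.
Shorter side = 386 ÷ 1.73205 ≈ 222.857 → 222.9 mm.

222.9 mm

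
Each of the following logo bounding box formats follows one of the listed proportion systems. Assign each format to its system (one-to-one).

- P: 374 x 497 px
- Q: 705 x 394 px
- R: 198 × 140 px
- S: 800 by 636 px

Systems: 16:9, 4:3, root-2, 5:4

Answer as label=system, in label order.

Ratios: P ≈ 1.329; Q ≈ 1.789; R ≈ 1.414; S ≈ 1.258.
Targets: 16:9 ≈ 1.778; 4:3 ≈ 1.333; root-2 ≈ 1.414; 5:4 ≈ 1.250.

P=4:3, Q=16:9, R=root-2, S=5:4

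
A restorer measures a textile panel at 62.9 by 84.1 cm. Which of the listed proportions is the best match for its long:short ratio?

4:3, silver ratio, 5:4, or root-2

4:3

84.1/62.9 ≈ 1.337. Nearest candidates are 4:3 (1.333, off by 0.004) and root-2 (1.414, off by 0.077).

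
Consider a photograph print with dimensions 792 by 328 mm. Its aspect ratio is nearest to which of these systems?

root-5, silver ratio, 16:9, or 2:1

792/328 ≈ 2.415. Nearest candidates are silver ratio (2.414, off by 0.001) and root-5 (2.236, off by 0.179).

silver ratio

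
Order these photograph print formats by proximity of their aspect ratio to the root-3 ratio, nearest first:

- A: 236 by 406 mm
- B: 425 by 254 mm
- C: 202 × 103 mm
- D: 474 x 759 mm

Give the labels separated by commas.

A, B, D, C

Ratios: A = 406 / 236 ≈ 1.720; B = 425 / 254 ≈ 1.673; C = 202 / 103 ≈ 1.961; D = 759 / 474 ≈ 1.601.
|Δ from 1.732|: A 0.012; B 0.059; C 0.229; D 0.131.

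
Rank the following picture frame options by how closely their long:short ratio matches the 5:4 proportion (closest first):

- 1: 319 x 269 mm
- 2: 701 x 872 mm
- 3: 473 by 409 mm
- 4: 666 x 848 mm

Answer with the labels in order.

1: 319/269 ≈ 1.186 → |1.186 − 1.250| = 0.064
2: 872/701 ≈ 1.244 → |1.244 − 1.250| = 0.006
3: 473/409 ≈ 1.156 → |1.156 − 1.250| = 0.094
4: 848/666 ≈ 1.273 → |1.273 − 1.250| = 0.023

2, 4, 1, 3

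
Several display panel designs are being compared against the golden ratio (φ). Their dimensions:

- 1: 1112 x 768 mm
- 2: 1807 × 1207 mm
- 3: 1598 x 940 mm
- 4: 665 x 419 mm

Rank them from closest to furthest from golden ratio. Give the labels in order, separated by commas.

4, 3, 2, 1

1: 1112/768 ≈ 1.448 → |1.448 − 1.618| = 0.170
2: 1807/1207 ≈ 1.497 → |1.497 − 1.618| = 0.121
3: 1598/940 ≈ 1.700 → |1.700 − 1.618| = 0.082
4: 665/419 ≈ 1.587 → |1.587 − 1.618| = 0.031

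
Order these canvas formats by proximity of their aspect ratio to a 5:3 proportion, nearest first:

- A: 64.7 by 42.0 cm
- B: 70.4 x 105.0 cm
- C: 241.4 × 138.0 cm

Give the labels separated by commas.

C, A, B

A: 64.7/42.0 ≈ 1.540 → |1.540 − 1.667| = 0.127
B: 105.0/70.4 ≈ 1.491 → |1.491 − 1.667| = 0.176
C: 241.4/138.0 ≈ 1.749 → |1.749 − 1.667| = 0.082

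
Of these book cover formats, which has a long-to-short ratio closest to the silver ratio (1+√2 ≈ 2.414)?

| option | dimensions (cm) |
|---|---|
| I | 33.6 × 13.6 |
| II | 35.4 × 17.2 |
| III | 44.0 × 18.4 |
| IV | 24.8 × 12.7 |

III

Ratios (long/short): I ≈ 2.471; II ≈ 2.058; III ≈ 2.391; IV ≈ 1.953.
silver ratio ≈ 2.414; option III is nearest (Δ 0.023).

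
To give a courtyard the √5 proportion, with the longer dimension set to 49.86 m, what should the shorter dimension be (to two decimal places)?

22.30 m

root-5 ≈ 2.23607.
Shorter side = 49.86 ÷ 2.23607 ≈ 22.2980 → 22.30 m.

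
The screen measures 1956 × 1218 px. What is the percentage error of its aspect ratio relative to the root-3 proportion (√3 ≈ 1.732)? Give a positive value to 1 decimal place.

Ratio = 1956 / 1218 ≈ 1.6059.
Ideal root-3 ≈ 1.7321. |1.6059 − 1.7321| / 1.7321 ≈ 7.29% → 7.3%.

7.3%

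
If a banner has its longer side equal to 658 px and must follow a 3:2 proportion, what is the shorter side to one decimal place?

438.7 px

3:2 = 1.50000.
Shorter side = 658 ÷ 1.50000 ≈ 438.667 → 438.7 px.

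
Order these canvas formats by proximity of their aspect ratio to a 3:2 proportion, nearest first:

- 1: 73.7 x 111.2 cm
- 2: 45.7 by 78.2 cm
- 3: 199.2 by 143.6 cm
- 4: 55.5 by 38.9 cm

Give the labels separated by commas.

Ratios: 1 = 111.2 / 73.7 ≈ 1.509; 2 = 78.2 / 45.7 ≈ 1.711; 3 = 199.2 / 143.6 ≈ 1.387; 4 = 55.5 / 38.9 ≈ 1.427.
|Δ from 1.500|: 1 0.009; 2 0.211; 3 0.113; 4 0.073.

1, 4, 3, 2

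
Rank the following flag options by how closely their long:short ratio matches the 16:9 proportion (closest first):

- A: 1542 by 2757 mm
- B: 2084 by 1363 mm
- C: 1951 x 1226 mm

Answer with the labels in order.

Ratios: A = 2757 / 1542 ≈ 1.788; B = 2084 / 1363 ≈ 1.529; C = 1951 / 1226 ≈ 1.591.
|Δ from 1.778|: A 0.010; B 0.249; C 0.187.

A, C, B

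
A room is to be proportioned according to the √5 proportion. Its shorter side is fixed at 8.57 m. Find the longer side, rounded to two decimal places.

root-5 ≈ 2.23607.
Longer side = 8.57 × 2.23607 ≈ 19.1631 → 19.16 m.

19.16 m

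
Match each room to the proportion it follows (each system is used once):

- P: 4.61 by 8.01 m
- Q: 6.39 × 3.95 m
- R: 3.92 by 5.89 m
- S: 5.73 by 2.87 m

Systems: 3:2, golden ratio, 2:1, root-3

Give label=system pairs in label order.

P = 8.01/4.61 ≈ 1.738 → root-3 (1.732)
Q = 6.39/3.95 ≈ 1.618 → golden ratio (1.618)
R = 5.89/3.92 ≈ 1.503 → 3:2 (1.500)
S = 5.73/2.87 ≈ 1.997 → 2:1 (2.000)

P=root-3, Q=golden ratio, R=3:2, S=2:1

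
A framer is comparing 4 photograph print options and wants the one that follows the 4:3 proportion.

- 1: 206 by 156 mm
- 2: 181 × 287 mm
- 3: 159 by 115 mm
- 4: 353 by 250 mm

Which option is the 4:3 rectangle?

1

Ratios (long/short): 1 ≈ 1.321; 2 ≈ 1.586; 3 ≈ 1.383; 4 ≈ 1.412.
4:3 ≈ 1.333; option 1 is nearest (Δ 0.012).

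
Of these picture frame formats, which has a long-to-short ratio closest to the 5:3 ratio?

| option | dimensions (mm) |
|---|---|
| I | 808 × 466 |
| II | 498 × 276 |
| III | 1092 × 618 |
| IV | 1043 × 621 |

Ratios (long/short): I ≈ 1.734; II ≈ 1.804; III ≈ 1.767; IV ≈ 1.680.
5:3 ≈ 1.667; option IV is nearest (Δ 0.013).

IV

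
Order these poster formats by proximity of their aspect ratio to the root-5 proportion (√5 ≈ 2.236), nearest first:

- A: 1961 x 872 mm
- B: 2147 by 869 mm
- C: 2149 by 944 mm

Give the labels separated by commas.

A, C, B

Ratios: A = 1961 / 872 ≈ 2.249; B = 2147 / 869 ≈ 2.471; C = 2149 / 944 ≈ 2.276.
|Δ from 2.236|: A 0.013; B 0.235; C 0.040.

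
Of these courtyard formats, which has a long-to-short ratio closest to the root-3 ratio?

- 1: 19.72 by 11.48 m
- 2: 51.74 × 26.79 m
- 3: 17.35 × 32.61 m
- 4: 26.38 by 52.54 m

Ratios (long/short): 1 ≈ 1.718; 2 ≈ 1.931; 3 ≈ 1.880; 4 ≈ 1.992.
root-3 ≈ 1.732; option 1 is nearest (Δ 0.014).

1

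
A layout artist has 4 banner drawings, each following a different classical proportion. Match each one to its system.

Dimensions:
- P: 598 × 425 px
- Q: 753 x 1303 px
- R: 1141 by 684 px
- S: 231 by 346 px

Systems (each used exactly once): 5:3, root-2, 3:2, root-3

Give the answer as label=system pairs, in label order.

P=root-2, Q=root-3, R=5:3, S=3:2

Ratios: P ≈ 1.407; Q ≈ 1.730; R ≈ 1.668; S ≈ 1.498.
Targets: 5:3 ≈ 1.667; root-2 ≈ 1.414; 3:2 ≈ 1.500; root-3 ≈ 1.732.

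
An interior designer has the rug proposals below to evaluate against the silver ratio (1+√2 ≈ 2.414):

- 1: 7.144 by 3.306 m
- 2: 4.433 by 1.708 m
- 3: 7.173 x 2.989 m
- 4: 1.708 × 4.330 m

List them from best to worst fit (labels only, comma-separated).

3, 4, 2, 1

Ratios: 1 = 7.144 / 3.306 ≈ 2.161; 2 = 4.433 / 1.708 ≈ 2.595; 3 = 7.173 / 2.989 ≈ 2.400; 4 = 4.330 / 1.708 ≈ 2.535.
|Δ from 2.414|: 1 0.253; 2 0.181; 3 0.014; 4 0.121.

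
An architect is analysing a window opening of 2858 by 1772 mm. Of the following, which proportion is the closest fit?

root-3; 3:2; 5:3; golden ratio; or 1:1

Ratio = 2858 / 1772 ≈ 1.613.
Distances: root-3 1.732 (Δ 0.119); 3:2 1.500 (Δ 0.113); 5:3 1.667 (Δ 0.054); golden ratio 1.618 (Δ 0.005); 1:1 1.000 (Δ 0.613).

golden ratio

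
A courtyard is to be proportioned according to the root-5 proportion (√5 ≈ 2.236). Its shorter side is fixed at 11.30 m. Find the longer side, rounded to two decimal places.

25.27 m

root-5 ≈ 2.23607.
Longer side = 11.30 × 2.23607 ≈ 25.2676 → 25.27 m.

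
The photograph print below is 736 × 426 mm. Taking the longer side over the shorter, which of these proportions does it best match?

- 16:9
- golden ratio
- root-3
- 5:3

root-3

736/426 ≈ 1.728. Nearest candidates are root-3 (1.732, off by 0.004) and 16:9 (1.778, off by 0.050).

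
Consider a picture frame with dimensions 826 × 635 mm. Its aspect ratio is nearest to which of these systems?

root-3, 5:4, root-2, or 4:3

4:3

826/635 ≈ 1.301. Nearest candidates are 4:3 (1.333, off by 0.032) and 5:4 (1.250, off by 0.051).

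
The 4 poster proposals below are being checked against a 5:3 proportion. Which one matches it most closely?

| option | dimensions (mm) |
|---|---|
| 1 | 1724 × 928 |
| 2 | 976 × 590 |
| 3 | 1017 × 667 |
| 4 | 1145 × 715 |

Ratios (long/short): 1 ≈ 1.858; 2 ≈ 1.654; 3 ≈ 1.525; 4 ≈ 1.601.
5:3 ≈ 1.667; option 2 is nearest (Δ 0.013).

2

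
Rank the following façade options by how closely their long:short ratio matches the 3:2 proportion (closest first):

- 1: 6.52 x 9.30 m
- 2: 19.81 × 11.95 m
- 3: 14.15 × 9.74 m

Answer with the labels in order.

3, 1, 2

Ratios: 1 = 9.30 / 6.52 ≈ 1.426; 2 = 19.81 / 11.95 ≈ 1.658; 3 = 14.15 / 9.74 ≈ 1.453.
|Δ from 1.500|: 1 0.074; 2 0.158; 3 0.047.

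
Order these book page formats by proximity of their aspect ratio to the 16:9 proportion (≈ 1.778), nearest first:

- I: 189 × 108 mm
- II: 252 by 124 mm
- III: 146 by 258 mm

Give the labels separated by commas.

III, I, II

Ratios: I = 189 / 108 ≈ 1.750; II = 252 / 124 ≈ 2.032; III = 258 / 146 ≈ 1.767.
|Δ from 1.778|: I 0.028; II 0.254; III 0.011.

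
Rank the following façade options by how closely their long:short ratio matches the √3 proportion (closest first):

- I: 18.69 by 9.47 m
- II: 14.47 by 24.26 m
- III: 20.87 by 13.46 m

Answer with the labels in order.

Ratios: I = 18.69 / 9.47 ≈ 1.974; II = 24.26 / 14.47 ≈ 1.677; III = 20.87 / 13.46 ≈ 1.551.
|Δ from 1.732|: I 0.242; II 0.055; III 0.181.

II, III, I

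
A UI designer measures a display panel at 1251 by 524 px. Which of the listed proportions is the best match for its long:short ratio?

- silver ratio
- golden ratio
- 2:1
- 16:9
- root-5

Ratio = 1251 / 524 ≈ 2.387.
Distances: silver ratio 2.414 (Δ 0.027); golden ratio 1.618 (Δ 0.769); 2:1 2.000 (Δ 0.387); 16:9 1.778 (Δ 0.609); root-5 2.236 (Δ 0.151).

silver ratio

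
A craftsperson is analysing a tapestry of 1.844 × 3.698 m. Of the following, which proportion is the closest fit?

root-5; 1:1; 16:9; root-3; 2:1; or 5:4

Ratio = 3.698 / 1.844 ≈ 2.005.
Distances: root-5 2.236 (Δ 0.231); 1:1 1.000 (Δ 1.005); 16:9 1.778 (Δ 0.227); root-3 1.732 (Δ 0.273); 2:1 2.000 (Δ 0.005); 5:4 1.250 (Δ 0.755).

2:1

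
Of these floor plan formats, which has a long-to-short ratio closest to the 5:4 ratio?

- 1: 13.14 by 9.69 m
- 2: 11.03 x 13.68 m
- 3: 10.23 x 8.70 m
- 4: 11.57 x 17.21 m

Ratios (long/short): 1 ≈ 1.356; 2 ≈ 1.240; 3 ≈ 1.176; 4 ≈ 1.487.
5:4 ≈ 1.250; option 2 is nearest (Δ 0.010).

2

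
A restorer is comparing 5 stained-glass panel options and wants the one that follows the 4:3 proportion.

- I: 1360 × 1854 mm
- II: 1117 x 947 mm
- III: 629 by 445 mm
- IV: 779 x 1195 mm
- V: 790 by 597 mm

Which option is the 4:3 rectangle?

V

Target 4:3 ≈ 1.333.
I: 1.363 (Δ0.030)  II: 1.180 (Δ0.153)  III: 1.413 (Δ0.080)  IV: 1.534 (Δ0.201)  V: 1.323 (Δ0.010)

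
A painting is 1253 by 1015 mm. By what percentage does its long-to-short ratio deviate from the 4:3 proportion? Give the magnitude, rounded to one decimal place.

Ratio = 1253 / 1015 ≈ 1.2345.
Ideal 4:3 ≈ 1.3333. |1.2345 − 1.3333| / 1.3333 ≈ 7.41% → 7.4%.

7.4%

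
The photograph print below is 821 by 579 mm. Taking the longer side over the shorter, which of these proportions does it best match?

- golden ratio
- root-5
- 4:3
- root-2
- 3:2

821/579 ≈ 1.418. Nearest candidates are root-2 (1.414, off by 0.004) and 3:2 (1.500, off by 0.082).

root-2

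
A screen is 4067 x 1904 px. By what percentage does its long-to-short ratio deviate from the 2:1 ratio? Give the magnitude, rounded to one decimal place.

Ratio = 4067 / 1904 ≈ 2.1360.
Ideal 2:1 = 2.0000. |2.1360 − 2.0000| / 2.0000 ≈ 6.80% → 6.8%.

6.8%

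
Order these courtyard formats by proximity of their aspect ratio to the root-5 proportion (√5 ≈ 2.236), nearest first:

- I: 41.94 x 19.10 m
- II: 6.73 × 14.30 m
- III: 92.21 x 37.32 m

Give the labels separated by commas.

I: 41.94/19.10 ≈ 2.196 → |2.196 − 2.236| = 0.040
II: 14.30/6.73 ≈ 2.125 → |2.125 − 2.236| = 0.111
III: 92.21/37.32 ≈ 2.471 → |2.471 − 2.236| = 0.235

I, II, III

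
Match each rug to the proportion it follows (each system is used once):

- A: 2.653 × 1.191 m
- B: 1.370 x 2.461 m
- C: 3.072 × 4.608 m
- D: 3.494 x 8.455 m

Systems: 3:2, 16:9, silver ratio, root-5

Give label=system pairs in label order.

A=root-5, B=16:9, C=3:2, D=silver ratio

A = 2.653/1.191 ≈ 2.228 → root-5 (2.236)
B = 2.461/1.370 ≈ 1.796 → 16:9 (1.778)
C = 4.608/3.072 ≈ 1.500 → 3:2 (1.500)
D = 8.455/3.494 ≈ 2.420 → silver ratio (2.414)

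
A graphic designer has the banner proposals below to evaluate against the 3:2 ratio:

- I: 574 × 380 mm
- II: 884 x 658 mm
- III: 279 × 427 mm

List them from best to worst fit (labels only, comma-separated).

I, III, II

I: 574/380 ≈ 1.511 → |1.511 − 1.500| = 0.011
II: 884/658 ≈ 1.343 → |1.343 − 1.500| = 0.157
III: 427/279 ≈ 1.530 → |1.530 − 1.500| = 0.030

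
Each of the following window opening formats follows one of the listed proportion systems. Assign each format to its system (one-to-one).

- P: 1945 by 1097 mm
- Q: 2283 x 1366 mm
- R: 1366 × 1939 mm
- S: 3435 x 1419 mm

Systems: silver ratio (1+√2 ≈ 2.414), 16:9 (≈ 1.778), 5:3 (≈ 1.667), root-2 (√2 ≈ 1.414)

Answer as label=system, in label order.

P = 1945/1097 ≈ 1.773 → 16:9 (1.778)
Q = 2283/1366 ≈ 1.671 → 5:3 (1.667)
R = 1939/1366 ≈ 1.419 → root-2 (1.414)
S = 3435/1419 ≈ 2.421 → silver ratio (2.414)

P=16:9, Q=5:3, R=root-2, S=silver ratio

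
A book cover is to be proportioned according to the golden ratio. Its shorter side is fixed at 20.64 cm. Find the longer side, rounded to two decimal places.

golden ratio ≈ 1.61803.
Longer side = 20.64 × 1.61803 ≈ 33.3961 → 33.40 cm.

33.40 cm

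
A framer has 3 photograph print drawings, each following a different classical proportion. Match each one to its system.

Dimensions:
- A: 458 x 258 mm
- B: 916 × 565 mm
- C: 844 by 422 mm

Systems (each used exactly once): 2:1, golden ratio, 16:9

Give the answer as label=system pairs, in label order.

Ratios: A ≈ 1.775; B ≈ 1.621; C ≈ 2.000.
Targets: 2:1 ≈ 2.000; golden ratio ≈ 1.618; 16:9 ≈ 1.778.

A=16:9, B=golden ratio, C=2:1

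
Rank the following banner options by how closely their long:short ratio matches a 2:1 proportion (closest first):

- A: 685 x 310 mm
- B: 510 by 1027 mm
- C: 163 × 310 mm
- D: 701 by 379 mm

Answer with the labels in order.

A: 685/310 ≈ 2.210 → |2.210 − 2.000| = 0.210
B: 1027/510 ≈ 2.014 → |2.014 − 2.000| = 0.014
C: 310/163 ≈ 1.902 → |1.902 − 2.000| = 0.098
D: 701/379 ≈ 1.850 → |1.850 − 2.000| = 0.150

B, C, D, A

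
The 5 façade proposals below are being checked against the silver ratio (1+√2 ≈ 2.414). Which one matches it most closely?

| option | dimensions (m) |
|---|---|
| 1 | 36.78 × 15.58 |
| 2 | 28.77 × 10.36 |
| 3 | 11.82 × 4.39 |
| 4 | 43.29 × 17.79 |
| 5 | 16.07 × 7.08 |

4

Target silver ratio ≈ 2.414.
1: 2.361 (Δ0.053)  2: 2.777 (Δ0.363)  3: 2.692 (Δ0.278)  4: 2.433 (Δ0.019)  5: 2.270 (Δ0.144)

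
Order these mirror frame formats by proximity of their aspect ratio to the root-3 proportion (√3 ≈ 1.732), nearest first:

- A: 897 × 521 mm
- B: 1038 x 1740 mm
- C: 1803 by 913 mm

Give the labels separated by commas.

A: 897/521 ≈ 1.722 → |1.722 − 1.732| = 0.010
B: 1740/1038 ≈ 1.676 → |1.676 − 1.732| = 0.056
C: 1803/913 ≈ 1.975 → |1.975 − 1.732| = 0.243

A, B, C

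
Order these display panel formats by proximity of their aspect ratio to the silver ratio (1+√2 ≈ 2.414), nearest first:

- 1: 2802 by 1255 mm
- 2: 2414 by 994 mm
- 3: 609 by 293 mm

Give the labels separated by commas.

2, 1, 3

1: 2802/1255 ≈ 2.233 → |2.233 − 2.414| = 0.181
2: 2414/994 ≈ 2.429 → |2.429 − 2.414| = 0.015
3: 609/293 ≈ 2.078 → |2.078 − 2.414| = 0.336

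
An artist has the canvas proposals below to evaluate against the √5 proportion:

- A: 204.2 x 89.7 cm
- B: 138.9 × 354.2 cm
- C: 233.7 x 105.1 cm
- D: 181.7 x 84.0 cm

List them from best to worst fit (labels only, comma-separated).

Ratios: A = 204.2 / 89.7 ≈ 2.276; B = 354.2 / 138.9 ≈ 2.550; C = 233.7 / 105.1 ≈ 2.224; D = 181.7 / 84.0 ≈ 2.163.
|Δ from 2.236|: A 0.040; B 0.314; C 0.012; D 0.073.

C, A, D, B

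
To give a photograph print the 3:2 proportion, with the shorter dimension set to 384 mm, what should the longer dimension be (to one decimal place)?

3:2 = 1.50000.
Longer side = 384 × 1.50000 ≈ 576.000 → 576.0 mm.

576.0 mm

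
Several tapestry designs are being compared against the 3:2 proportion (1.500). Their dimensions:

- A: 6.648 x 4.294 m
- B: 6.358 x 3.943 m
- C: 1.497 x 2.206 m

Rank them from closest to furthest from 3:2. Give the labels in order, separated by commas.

A: 6.648/4.294 ≈ 1.548 → |1.548 − 1.500| = 0.048
B: 6.358/3.943 ≈ 1.612 → |1.612 − 1.500| = 0.112
C: 2.206/1.497 ≈ 1.474 → |1.474 − 1.500| = 0.026

C, A, B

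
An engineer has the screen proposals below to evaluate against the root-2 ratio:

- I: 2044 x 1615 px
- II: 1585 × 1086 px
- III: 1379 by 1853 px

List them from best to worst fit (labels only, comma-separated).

II, III, I

Ratios: I = 2044 / 1615 ≈ 1.266; II = 1585 / 1086 ≈ 1.459; III = 1853 / 1379 ≈ 1.344.
|Δ from 1.414|: I 0.148; II 0.045; III 0.070.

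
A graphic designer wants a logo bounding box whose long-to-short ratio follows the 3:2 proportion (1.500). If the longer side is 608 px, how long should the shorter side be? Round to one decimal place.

3:2 = 1.50000.
Shorter side = 608 ÷ 1.50000 ≈ 405.333 → 405.3 px.

405.3 px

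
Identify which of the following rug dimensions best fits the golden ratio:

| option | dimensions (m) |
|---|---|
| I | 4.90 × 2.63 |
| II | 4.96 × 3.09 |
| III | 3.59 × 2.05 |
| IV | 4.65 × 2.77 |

Ratios (long/short): I ≈ 1.863; II ≈ 1.605; III ≈ 1.751; IV ≈ 1.679.
golden ratio ≈ 1.618; option II is nearest (Δ 0.013).

II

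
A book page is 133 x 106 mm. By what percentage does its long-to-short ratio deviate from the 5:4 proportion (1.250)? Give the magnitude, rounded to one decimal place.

Ratio = 133 / 106 ≈ 1.2547.
Ideal 5:4 = 1.2500. |1.2547 − 1.2500| / 1.2500 ≈ 0.38% → 0.4%.

0.4%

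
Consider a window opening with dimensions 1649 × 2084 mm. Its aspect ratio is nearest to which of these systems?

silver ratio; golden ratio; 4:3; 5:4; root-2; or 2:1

2084/1649 ≈ 1.264. Nearest candidates are 5:4 (1.250, off by 0.014) and 4:3 (1.333, off by 0.069).

5:4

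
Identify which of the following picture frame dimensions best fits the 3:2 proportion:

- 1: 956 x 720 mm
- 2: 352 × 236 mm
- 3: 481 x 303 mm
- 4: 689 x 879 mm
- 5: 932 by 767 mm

Target 3:2 ≈ 1.500.
1: 1.328 (Δ0.172)  2: 1.492 (Δ0.008)  3: 1.587 (Δ0.087)  4: 1.276 (Δ0.224)  5: 1.215 (Δ0.285)

2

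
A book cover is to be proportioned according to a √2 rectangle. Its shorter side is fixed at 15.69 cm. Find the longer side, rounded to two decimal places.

22.19 cm

root-2 ≈ 1.41421.
Longer side = 15.69 × 1.41421 ≈ 22.1890 → 22.19 cm.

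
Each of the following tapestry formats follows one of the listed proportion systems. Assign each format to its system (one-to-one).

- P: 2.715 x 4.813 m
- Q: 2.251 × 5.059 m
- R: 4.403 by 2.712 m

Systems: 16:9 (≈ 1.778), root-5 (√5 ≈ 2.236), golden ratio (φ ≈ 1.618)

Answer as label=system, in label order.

P=16:9, Q=root-5, R=golden ratio

Ratios: P ≈ 1.773; Q ≈ 2.247; R ≈ 1.624.
Targets: 16:9 ≈ 1.778; root-5 ≈ 2.236; golden ratio ≈ 1.618.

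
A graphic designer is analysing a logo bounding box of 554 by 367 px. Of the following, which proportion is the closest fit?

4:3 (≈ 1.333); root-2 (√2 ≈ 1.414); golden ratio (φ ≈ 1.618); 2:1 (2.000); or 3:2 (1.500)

554/367 ≈ 1.510. Nearest candidates are 3:2 (1.500, off by 0.010) and root-2 (1.414, off by 0.096).

3:2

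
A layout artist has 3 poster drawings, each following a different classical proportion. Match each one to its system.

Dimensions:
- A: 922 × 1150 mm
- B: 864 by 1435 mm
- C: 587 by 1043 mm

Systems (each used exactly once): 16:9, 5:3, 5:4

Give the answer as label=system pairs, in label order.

Ratios: A ≈ 1.247; B ≈ 1.661; C ≈ 1.777.
Targets: 16:9 ≈ 1.778; 5:3 ≈ 1.667; 5:4 ≈ 1.250.

A=5:4, B=5:3, C=16:9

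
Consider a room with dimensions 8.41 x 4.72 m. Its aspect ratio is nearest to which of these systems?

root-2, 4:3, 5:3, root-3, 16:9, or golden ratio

16:9

8.41/4.72 ≈ 1.782. Nearest candidates are 16:9 (1.778, off by 0.004) and root-3 (1.732, off by 0.050).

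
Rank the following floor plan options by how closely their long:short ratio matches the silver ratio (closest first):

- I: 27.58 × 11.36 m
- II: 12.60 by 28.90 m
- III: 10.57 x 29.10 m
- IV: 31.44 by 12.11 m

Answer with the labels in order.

I: 27.58/11.36 ≈ 2.428 → |2.428 − 2.414| = 0.014
II: 28.90/12.60 ≈ 2.294 → |2.294 − 2.414| = 0.120
III: 29.10/10.57 ≈ 2.753 → |2.753 − 2.414| = 0.339
IV: 31.44/12.11 ≈ 2.596 → |2.596 − 2.414| = 0.182

I, II, IV, III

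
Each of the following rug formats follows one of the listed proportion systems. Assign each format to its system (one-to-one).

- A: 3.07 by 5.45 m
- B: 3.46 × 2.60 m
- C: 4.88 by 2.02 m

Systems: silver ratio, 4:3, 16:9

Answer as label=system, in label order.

A=16:9, B=4:3, C=silver ratio

A = 5.45/3.07 ≈ 1.775 → 16:9 (1.778)
B = 3.46/2.60 ≈ 1.331 → 4:3 (1.333)
C = 4.88/2.02 ≈ 2.416 → silver ratio (2.414)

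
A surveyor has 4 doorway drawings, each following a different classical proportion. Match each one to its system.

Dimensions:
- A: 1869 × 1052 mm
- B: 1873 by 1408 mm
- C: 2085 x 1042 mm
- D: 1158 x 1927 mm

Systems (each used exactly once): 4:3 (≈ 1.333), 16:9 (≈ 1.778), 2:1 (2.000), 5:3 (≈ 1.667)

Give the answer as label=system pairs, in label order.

A = 1869/1052 ≈ 1.777 → 16:9 (1.778)
B = 1873/1408 ≈ 1.330 → 4:3 (1.333)
C = 2085/1042 ≈ 2.001 → 2:1 (2.000)
D = 1927/1158 ≈ 1.664 → 5:3 (1.667)

A=16:9, B=4:3, C=2:1, D=5:3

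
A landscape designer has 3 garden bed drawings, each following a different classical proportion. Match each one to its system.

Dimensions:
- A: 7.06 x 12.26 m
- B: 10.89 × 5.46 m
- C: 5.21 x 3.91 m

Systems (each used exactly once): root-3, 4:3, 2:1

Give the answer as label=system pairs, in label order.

A = 12.26/7.06 ≈ 1.737 → root-3 (1.732)
B = 10.89/5.46 ≈ 1.995 → 2:1 (2.000)
C = 5.21/3.91 ≈ 1.332 → 4:3 (1.333)

A=root-3, B=2:1, C=4:3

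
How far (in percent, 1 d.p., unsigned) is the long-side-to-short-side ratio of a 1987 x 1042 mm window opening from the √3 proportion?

10.1%

Ratio = 1987 / 1042 ≈ 1.9069.
Ideal root-3 ≈ 1.7321. |1.9069 − 1.7321| / 1.7321 ≈ 10.09% → 10.1%.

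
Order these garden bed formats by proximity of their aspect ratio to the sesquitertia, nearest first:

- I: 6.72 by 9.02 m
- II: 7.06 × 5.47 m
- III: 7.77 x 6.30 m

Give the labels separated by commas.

I, II, III

I: 9.02/6.72 ≈ 1.342 → |1.342 − 1.333| = 0.009
II: 7.06/5.47 ≈ 1.291 → |1.291 − 1.333| = 0.042
III: 7.77/6.30 ≈ 1.233 → |1.233 − 1.333| = 0.100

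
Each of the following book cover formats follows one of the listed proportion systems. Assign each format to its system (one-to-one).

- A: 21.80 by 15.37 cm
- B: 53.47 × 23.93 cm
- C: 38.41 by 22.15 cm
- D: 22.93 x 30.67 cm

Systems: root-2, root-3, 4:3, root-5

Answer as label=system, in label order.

Ratios: A ≈ 1.418; B ≈ 2.234; C ≈ 1.734; D ≈ 1.338.
Targets: root-2 ≈ 1.414; root-3 ≈ 1.732; 4:3 ≈ 1.333; root-5 ≈ 2.236.

A=root-2, B=root-5, C=root-3, D=4:3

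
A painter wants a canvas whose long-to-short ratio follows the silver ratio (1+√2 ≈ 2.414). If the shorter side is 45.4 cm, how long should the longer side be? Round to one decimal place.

silver ratio ≈ 2.41421.
Longer side = 45.4 × 2.41421 ≈ 109.605 → 109.6 cm.

109.6 cm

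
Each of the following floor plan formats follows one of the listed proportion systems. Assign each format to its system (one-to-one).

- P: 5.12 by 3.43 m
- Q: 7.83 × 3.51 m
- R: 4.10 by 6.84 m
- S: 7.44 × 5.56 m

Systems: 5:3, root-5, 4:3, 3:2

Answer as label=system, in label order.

Ratios: P ≈ 1.493; Q ≈ 2.231; R ≈ 1.668; S ≈ 1.338.
Targets: 5:3 ≈ 1.667; root-5 ≈ 2.236; 4:3 ≈ 1.333; 3:2 ≈ 1.500.

P=3:2, Q=root-5, R=5:3, S=4:3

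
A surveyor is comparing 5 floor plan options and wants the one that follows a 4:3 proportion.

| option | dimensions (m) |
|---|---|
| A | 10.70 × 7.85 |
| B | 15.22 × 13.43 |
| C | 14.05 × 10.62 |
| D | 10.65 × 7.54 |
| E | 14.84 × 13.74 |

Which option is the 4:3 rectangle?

C

Ratios (long/short): A ≈ 1.363; B ≈ 1.133; C ≈ 1.323; D ≈ 1.412; E ≈ 1.080.
4:3 ≈ 1.333; option C is nearest (Δ 0.010).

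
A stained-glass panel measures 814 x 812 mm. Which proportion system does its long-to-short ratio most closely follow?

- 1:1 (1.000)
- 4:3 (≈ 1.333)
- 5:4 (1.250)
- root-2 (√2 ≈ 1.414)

Ratio = 814 / 812 ≈ 1.002.
Distances: 1:1 1.000 (Δ 0.002); 4:3 1.333 (Δ 0.331); 5:4 1.250 (Δ 0.248); root-2 1.414 (Δ 0.412).

1:1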